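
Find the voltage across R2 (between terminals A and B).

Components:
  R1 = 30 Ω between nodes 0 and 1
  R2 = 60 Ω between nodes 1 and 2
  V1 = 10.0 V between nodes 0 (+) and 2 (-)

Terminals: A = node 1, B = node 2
R1 and R2 are in series across V1 (node 0 → node 1 → node 2), and the output A–B is taken across R2, so this is a voltage divider.
Series current: I = V1/(R1 + R2) = 10/(30 + 60) = 10/90 = 0.1111 A
V_R2 = I × R2 = V1 × R2/(R1 + R2) = 10 × 60/90 = 6.667 V

Final answer: 6.667 V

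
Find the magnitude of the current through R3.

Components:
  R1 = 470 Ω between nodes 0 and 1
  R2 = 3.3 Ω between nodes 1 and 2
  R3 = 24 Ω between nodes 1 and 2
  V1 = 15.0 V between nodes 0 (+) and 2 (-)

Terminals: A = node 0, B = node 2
Nodal analysis, taking node 2 as the 0 V reference.
Source V1 fixes V_0 = 15 V.
KCL at each unknown node (sum of currents leaving = 0; resistances in Ω):
  Node 1: (V_1 - 15)/470 + (V_1 - 0)/3.3 + (V_1 - 0)/24 = 0
Collecting terms: 0.3468 × V_1 = 0.03191  =>  V_1 = 0.09202 V
I_R3 = (V_1 - V_2)/R3 = (0.09202 - 0)/24 = 0.003834 A
|I_R3| = 0.003834 A

Final answer: |I_R3| = 0.003834 A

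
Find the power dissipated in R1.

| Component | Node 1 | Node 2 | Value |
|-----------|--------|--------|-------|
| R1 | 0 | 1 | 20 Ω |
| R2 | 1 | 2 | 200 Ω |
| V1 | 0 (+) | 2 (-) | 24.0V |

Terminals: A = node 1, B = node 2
Nodal analysis, taking node 2 as the 0 V reference.
Source V1 fixes V_0 = 24 V.
KCL at each unknown node (sum of currents leaving = 0; resistances in Ω):
  Node 1: (V_1 - 24)/20 + (V_1 - 0)/200 = 0
Collecting terms: 0.055 × V_1 = 1.2  =>  V_1 = 21.82 V
I_R1 = (V_0 - V_1)/R1 = (24 - 21.82)/20 = 0.1091 A
P_R1 = I_R1² × R1 = (0.1091)² × 20 = 0.238 W

Final answer: 0.238 W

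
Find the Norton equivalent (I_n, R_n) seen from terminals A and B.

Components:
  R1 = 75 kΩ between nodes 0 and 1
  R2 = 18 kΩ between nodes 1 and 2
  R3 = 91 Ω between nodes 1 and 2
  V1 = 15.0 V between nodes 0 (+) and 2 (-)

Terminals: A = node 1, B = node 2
Find the Thévenin equivalent first; then I_n = V_th/R_th and R_n = R_th.
Step 1 — V_th is the open-circuit voltage V_A - V_B (nothing connected across the terminals).
Nodal analysis, taking node 2 as the 0 V reference.
Source V1 fixes V_0 = 15 V.
KCL at each unknown node (sum of currents leaving = 0; resistances in Ω):
  Node 1: (V_1 - 15)/75000 + (V_1 - 0)/18000 + (V_1 - 0)/91 = 0
Collecting terms: 0.01106 × V_1 = 0.0002  =>  V_1 = 0.01809 V
V_th = V_1 - V_2 = 0.01809 - 0 = 0.01809 V
Step 2 — R_th: zero the source — replace V1 by a short circuit (node 2 merges into node 0) — and find the resistance seen between A (node 1) and B (node 0).
Reduce the network between node 1 (A) and node 0 (B) by series/parallel combination:
  Rp1 = R1 ‖ R2 ‖ R3 (parallel, all between nodes 0 and 1) = 1/(1/75000 + 1/18000 + 1/91) = 90.43 Ω
R_th = 90.43 Ω
I_n = V_th/R_th = 0.01809/90.43 = 0.0002 A, and R_n = R_th = 90.43 Ω

Final answer: I_n = 0.0002 A, R_n = 90.43 Ω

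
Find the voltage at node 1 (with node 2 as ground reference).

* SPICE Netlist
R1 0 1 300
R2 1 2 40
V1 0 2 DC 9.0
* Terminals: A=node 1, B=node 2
Nodal analysis, taking node 2 as the 0 V reference.
Source V1 fixes V_0 = 9 V.
KCL at each unknown node (sum of currents leaving = 0; resistances in Ω):
  Node 1: (V_1 - 9)/300 + (V_1 - 0)/40 = 0
Collecting terms: 0.02833 × V_1 = 0.03  =>  V_1 = 1.059 V
The requested potential is V_1 = 1.059 V.

Final answer: V_1 = 1.059 V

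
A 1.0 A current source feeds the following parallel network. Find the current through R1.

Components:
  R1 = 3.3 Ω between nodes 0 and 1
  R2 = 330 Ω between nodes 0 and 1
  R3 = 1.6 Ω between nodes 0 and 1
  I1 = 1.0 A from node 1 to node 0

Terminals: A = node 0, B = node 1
All resistors sit directly between nodes 0 and 1, so they are in parallel and share one voltage V; the full source current 1 A splits among them.
1/R_par = 1/3.3 + 1/330 + 1/1.6 = 0.9311 S  =>  R_par = 1.074 Ω
V = I × R_par = 1 × 1.074 = 1.074 V
I_R1 = V/R1 = 1.074/3.3 = 0.3255 A

Final answer: 0.3255 A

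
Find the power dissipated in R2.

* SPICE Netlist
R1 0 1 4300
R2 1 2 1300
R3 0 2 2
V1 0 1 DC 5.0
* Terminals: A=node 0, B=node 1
Nodal analysis, taking node 1 as the 0 V reference.
Source V1 fixes V_0 = 5 V.
KCL at each unknown node (sum of currents leaving = 0; resistances in Ω):
  Node 2: (V_2 - 0)/1300 + (V_2 - 5)/2 = 0
Collecting terms: 0.5008 × V_2 = 2.5  =>  V_2 = 4.992 V
I_R2 = (V_1 - V_2)/R2 = (0 - 4.992)/1300 = -0.00384 A
P_R2 = I_R2² × R2 = (-0.00384)² × 1300 = 0.01917 W

Final answer: 0.01917 W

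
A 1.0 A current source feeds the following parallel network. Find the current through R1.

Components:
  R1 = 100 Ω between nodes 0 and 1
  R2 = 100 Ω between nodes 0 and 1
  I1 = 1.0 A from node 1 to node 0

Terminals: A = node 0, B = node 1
All resistors sit directly between nodes 0 and 1, so they are in parallel and share one voltage V; the full source current 1 A splits among them.
1/R_par = 1/100 + 1/100 = 0.02 S  =>  R_par = 50 Ω
V = I × R_par = 1 × 50 = 50 V
I_R1 = V/R1 = 50/100 = 0.5 A

Final answer: 0.5 A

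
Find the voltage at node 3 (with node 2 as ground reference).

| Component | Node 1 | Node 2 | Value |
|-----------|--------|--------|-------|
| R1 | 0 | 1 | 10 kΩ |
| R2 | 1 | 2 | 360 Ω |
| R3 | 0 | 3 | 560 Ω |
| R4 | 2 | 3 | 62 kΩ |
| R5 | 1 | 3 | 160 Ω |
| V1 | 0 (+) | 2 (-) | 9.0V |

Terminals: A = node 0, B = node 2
Nodal analysis, taking node 2 as the 0 V reference.
Source V1 fixes V_0 = 9 V.
KCL at each unknown node (sum of currents leaving = 0; resistances in Ω):
  Node 1: (V_1 - 9)/10000 + (V_1 - 0)/360 + (V_1 - V_3)/160 = 0
  Node 3: (V_3 - 9)/560 + (V_3 - 0)/62000 + (V_3 - V_1)/160 = 0
Collecting terms (coefficients in siemens):
  0.009128·V_1 - 0.00625·V_3 = 0.0009
  0.008052·V_3 - 0.00625·V_1 = 0.01607
Determinant D = (0.009128)(0.008052) - (-0.00625)(-0.00625) = 0.00003443
V_1 = [(0.0009)(0.008052) - (-0.00625)(0.01607)]/D = 3.128 V
V_3 = [(0.009128)(0.01607) - (0.0009)(-0.00625)]/D = 4.424 V
The requested potential is V_3 = 4.424 V.

Final answer: V_3 = 4.424 V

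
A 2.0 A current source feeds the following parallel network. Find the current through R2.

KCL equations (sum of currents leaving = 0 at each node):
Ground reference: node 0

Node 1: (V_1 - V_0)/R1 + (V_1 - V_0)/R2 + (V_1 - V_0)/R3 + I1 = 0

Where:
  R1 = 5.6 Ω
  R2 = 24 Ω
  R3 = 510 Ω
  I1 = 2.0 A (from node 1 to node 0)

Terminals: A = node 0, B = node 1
All resistors sit directly between nodes 0 and 1, so they are in parallel and share one voltage V; the full source current 2 A splits among them.
1/R_par = 1/5.6 + 1/24 + 1/510 = 0.2222 S  =>  R_par = 4.5 Ω
V = I × R_par = 2 × 4.5 = 9.001 V
I_R2 = V/R2 = 9.001/24 = 0.375 A

Final answer: 0.375 A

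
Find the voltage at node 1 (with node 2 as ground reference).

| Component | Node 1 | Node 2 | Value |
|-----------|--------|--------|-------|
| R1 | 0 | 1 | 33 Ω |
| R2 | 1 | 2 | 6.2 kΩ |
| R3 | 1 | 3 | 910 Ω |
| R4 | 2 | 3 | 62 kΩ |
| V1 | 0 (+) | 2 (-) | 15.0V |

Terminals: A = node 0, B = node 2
Nodal analysis, taking node 2 as the 0 V reference.
Source V1 fixes V_0 = 15 V.
KCL at each unknown node (sum of currents leaving = 0; resistances in Ω):
  Node 1: (V_1 - 15)/33 + (V_1 - 0)/6200 + (V_1 - V_3)/910 = 0
  Node 3: (V_3 - V_1)/910 + (V_3 - 0)/62000 = 0
Collecting terms (coefficients in siemens):
  0.03156·V_1 - 0.001099·V_3 = 0.4545
  0.001115·V_3 - 0.001099·V_1 = 0
Determinant D = (0.03156)(0.001115) - (-0.001099)(-0.001099) = 0.00003399
V_1 = [(0.4545)(0.001115) - (-0.001099)(0)]/D = 14.91 V
V_3 = [(0.03156)(0) - (0.4545)(-0.001099)]/D = 14.7 V
The requested potential is V_1 = 14.91 V.

Final answer: V_1 = 14.91 V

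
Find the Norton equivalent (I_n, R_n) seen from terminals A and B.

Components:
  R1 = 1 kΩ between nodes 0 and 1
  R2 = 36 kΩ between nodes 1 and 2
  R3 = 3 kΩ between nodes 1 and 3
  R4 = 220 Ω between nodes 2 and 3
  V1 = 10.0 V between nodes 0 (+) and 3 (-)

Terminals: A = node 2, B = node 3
Find the Thévenin equivalent first; then I_n = V_th/R_th and R_n = R_th.
Step 1 — V_th is the open-circuit voltage V_A - V_B (nothing connected across the terminals).
Nodal analysis, taking node 3 as the 0 V reference.
Source V1 fixes V_0 = 10 V.
KCL at each unknown node (sum of currents leaving = 0; resistances in Ω):
  Node 1: (V_1 - 10)/1000 + (V_1 - V_2)/36000 + (V_1 - 0)/3000 = 0
  Node 2: (V_2 - V_1)/36000 + (V_2 - 0)/220 = 0
Collecting terms (coefficients in siemens):
  0.001361·V_1 - 0.00002778·V_2 = 0.01
  0.004573·V_2 - 0.00002778·V_1 = 0
Determinant D = (0.001361)(0.004573) - (-0.00002778)(-0.00002778) = 0.000006224
V_1 = [(0.01)(0.004573) - (-0.00002778)(0)]/D = 7.348 V
V_2 = [(0.001361)(0) - (0.01)(-0.00002778)]/D = 0.04463 V
V_th = V_2 - V_3 = 0.04463 - 0 = 0.04463 V
Step 2 — R_th: zero the source — replace V1 by a short circuit (node 3 merges into node 0) — and find the resistance seen between A (node 2) and B (node 0).
Reduce the network between node 2 (A) and node 0 (B) by series/parallel combination:
  Rp1 = R1 ‖ R3 (parallel, both between nodes 0 and 1) = 1/(1/1000 + 1/3000) = 750 Ω
  Rs1 = R2 + Rp1 (series, joined only at node 1) = 36000 + 750 = 36750 Ω
  Rp2 = R4 ‖ Rs1 (parallel, both between nodes 0 and 2) = 1/(1/220 + 1/36750) = 218.7 Ω
R_th = 218.7 Ω
I_n = V_th/R_th = 0.04463/218.7 = 0.0002041 A, and R_n = R_th = 218.7 Ω

Final answer: I_n = 0.0002041 A, R_n = 218.7 Ω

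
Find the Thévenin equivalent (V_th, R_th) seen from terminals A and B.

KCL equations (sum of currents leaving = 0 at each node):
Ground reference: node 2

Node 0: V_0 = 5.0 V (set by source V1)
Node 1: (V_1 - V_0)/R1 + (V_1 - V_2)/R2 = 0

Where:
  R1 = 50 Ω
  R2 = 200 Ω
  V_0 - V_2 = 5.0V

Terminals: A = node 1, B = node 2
Step 1 — V_th is the open-circuit voltage V_A - V_B (nothing connected across the terminals).
Nodal analysis, taking node 2 as the 0 V reference.
Source V1 fixes V_0 = 5 V.
KCL at each unknown node (sum of currents leaving = 0; resistances in Ω):
  Node 1: (V_1 - 5)/50 + (V_1 - 0)/200 = 0
Collecting terms: 0.025 × V_1 = 0.1  =>  V_1 = 4 V
V_th = V_1 - V_2 = 4 - 0 = 4 V
Step 2 — R_th: zero the source — replace V1 by a short circuit (node 2 merges into node 0) — and find the resistance seen between A (node 1) and B (node 0).
Reduce the network between node 1 (A) and node 0 (B) by series/parallel combination:
  Rp1 = R1 ‖ R2 (parallel, both between nodes 0 and 1) = 1/(1/50 + 1/200) = 40 Ω
R_th = 40 Ω

Final answer: V_th = 4 V, R_th = 40 Ω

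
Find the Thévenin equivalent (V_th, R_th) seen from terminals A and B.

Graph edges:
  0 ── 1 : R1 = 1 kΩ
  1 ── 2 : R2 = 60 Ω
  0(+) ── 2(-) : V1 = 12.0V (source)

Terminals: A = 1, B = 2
Step 1 — V_th is the open-circuit voltage V_A - V_B (nothing connected across the terminals).
Nodal analysis, taking node 2 as the 0 V reference.
Source V1 fixes V_0 = 12 V.
KCL at each unknown node (sum of currents leaving = 0; resistances in Ω):
  Node 1: (V_1 - 12)/1000 + (V_1 - 0)/60 = 0
Collecting terms: 0.01767 × V_1 = 0.012  =>  V_1 = 0.6792 V
V_th = V_1 - V_2 = 0.6792 - 0 = 0.6792 V
Step 2 — R_th: zero the source — replace V1 by a short circuit (node 2 merges into node 0) — and find the resistance seen between A (node 1) and B (node 0).
Reduce the network between node 1 (A) and node 0 (B) by series/parallel combination:
  Rp1 = R1 ‖ R2 (parallel, both between nodes 0 and 1) = 1/(1/1000 + 1/60) = 56.6 Ω
R_th = 56.6 Ω

Final answer: V_th = 0.6792 V, R_th = 56.6 Ω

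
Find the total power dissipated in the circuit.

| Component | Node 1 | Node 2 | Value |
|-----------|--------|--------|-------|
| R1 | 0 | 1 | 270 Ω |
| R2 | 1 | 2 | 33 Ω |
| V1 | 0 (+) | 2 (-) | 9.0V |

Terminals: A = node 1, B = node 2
Nodal analysis, taking node 2 as the 0 V reference.
Source V1 fixes V_0 = 9 V.
KCL at each unknown node (sum of currents leaving = 0; resistances in Ω):
  Node 1: (V_1 - 9)/270 + (V_1 - 0)/33 = 0
Collecting terms: 0.03401 × V_1 = 0.03333  =>  V_1 = 0.9802 V
Power in each resistor, P = (ΔV)²/R:
  P_R1 = (9 - 0.9802)²/270 = 0.2382 W
  P_R2 = (0.9802 - 0)²/33 = 0.02911 W
P_total = P_R1 + P_R2 = 0.2673 W

Final answer: 0.2673 W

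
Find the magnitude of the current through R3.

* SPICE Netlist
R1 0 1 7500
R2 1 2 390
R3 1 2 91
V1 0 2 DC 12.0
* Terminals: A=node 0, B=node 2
Nodal analysis, taking node 2 as the 0 V reference.
Source V1 fixes V_0 = 12 V.
KCL at each unknown node (sum of currents leaving = 0; resistances in Ω):
  Node 1: (V_1 - 12)/7500 + (V_1 - 0)/390 + (V_1 - 0)/91 = 0
Collecting terms: 0.01369 × V_1 = 0.0016  =>  V_1 = 0.1169 V
I_R3 = (V_1 - V_2)/R3 = (0.1169 - 0)/91 = 0.001285 A
|I_R3| = 0.001285 A

Final answer: |I_R3| = 0.001285 A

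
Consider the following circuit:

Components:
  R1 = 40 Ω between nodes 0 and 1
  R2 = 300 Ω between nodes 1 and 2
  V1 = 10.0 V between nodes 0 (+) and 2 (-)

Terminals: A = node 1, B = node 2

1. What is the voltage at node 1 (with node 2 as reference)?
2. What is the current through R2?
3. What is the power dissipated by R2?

Nodal analysis, taking node 2 as the 0 V reference.
Source V1 fixes V_0 = 10 V.
KCL at each unknown node (sum of currents leaving = 0; resistances in Ω):
  Node 1: (V_1 - 10)/40 + (V_1 - 0)/300 = 0
Collecting terms: 0.02833 × V_1 = 0.25  =>  V_1 = 8.824 V
Part 1:
  Read off the nodal solution: V_1 = 8.824 V
Part 2:
  I_R2 = (V_1 - V_2)/R2 = (8.824 - 0)/300 = 0.02941 A
  Magnitude: I_R2 = 0.02941 A
Part 3:
  I_R2 = (V_1 - V_2)/R2 = (8.824 - 0)/300 = 0.02941 A
  P_R2 = I_R2² × R2 = (0.02941)² × 300 = 0.2595 W

Final answers:
1. V_1 = 8.824 V
2. I_R2 = 0.02941 A
3. P_R2 = 0.2595 W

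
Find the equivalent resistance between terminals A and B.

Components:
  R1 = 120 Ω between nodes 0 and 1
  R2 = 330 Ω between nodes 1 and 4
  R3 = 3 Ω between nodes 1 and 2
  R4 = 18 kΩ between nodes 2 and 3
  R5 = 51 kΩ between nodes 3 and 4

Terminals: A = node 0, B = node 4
Reduce the network between node 0 (A) and node 4 (B) by series/parallel combination:
  Rs1 = R3 + R4 (series, joined only at node 2) = 3 + 18000 = 18000 Ω
  Rs2 = R5 + Rs1 (series, joined only at node 3) = 51000 + 18000 = 69000 Ω
  Rp1 = R2 ‖ Rs2 (parallel, both between nodes 1 and 4) = 1/(1/330 + 1/69000) = 328.4 Ω
  Rs3 = R1 + Rp1 (series, joined only at node 1) = 120 + 328.4 = 448.4 Ω
R_eq = 448.4 Ω

Final answer: 448.4 Ω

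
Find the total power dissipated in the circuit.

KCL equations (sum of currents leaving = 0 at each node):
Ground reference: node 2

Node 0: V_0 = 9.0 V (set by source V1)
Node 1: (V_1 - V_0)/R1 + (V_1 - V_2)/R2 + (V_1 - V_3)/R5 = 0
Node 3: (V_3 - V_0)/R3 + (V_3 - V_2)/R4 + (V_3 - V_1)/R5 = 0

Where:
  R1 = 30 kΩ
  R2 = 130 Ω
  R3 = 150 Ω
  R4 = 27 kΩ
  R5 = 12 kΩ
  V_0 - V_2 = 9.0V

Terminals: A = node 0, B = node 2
Nodal analysis, taking node 2 as the 0 V reference.
Source V1 fixes V_0 = 9 V.
KCL at each unknown node (sum of currents leaving = 0; resistances in Ω):
  Node 1: (V_1 - 9)/30000 + (V_1 - 0)/130 + (V_1 - V_3)/12000 = 0
  Node 3: (V_3 - 9)/150 + (V_3 - 0)/27000 + (V_3 - V_1)/12000 = 0
Collecting terms (coefficients in siemens):
  0.007809·V_1 - 0.00008333·V_3 = 0.0003
  0.006787·V_3 - 0.00008333·V_1 = 0.06
Determinant D = (0.007809)(0.006787) - (-0.00008333)(-0.00008333) = 0.00005299
V_1 = [(0.0003)(0.006787) - (-0.00008333)(0.06)]/D = 0.1328 V
V_3 = [(0.007809)(0.06) - (0.0003)(-0.00008333)]/D = 8.842 V
Power in each resistor, P = (ΔV)²/R:
  P_R1 = (9 - 0.1328)²/30000 = 0.002621 W
  P_R2 = (0.1328 - 0)²/130 = 0.0001356 W
  P_R3 = (9 - 8.842)²/150 = 0.0001664 W
  P_R4 = (0 - 8.842)²/27000 = 0.002896 W
  P_R5 = (0.1328 - 8.842)²/12000 = 0.006321 W
P_total = P_R1 + P_R2 + P_R3 + P_R4 + P_R5 = 0.01214 W

Final answer: 0.01214 W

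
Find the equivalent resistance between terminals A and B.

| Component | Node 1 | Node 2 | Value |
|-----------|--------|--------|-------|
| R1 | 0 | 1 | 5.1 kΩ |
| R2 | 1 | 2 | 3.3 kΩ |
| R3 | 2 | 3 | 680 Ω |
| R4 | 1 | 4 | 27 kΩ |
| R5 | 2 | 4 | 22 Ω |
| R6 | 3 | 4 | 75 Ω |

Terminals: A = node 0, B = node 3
The network is not a plain series/parallel combination. Inject a 1 A test current into terminal A (node 0) and return it from terminal B (node 3); then R_eq = V_A / (1 A).
Nodal analysis, taking node 3 as the 0 V reference.
Current source I_test pushes 1 A into node 0 and draws it out of node 3.
KCL at each unknown node (sum of currents leaving = 0; resistances in Ω):
  Node 0: (V_0 - V_1)/5100 - 1 = 0
  Node 1: (V_1 - V_0)/5100 + (V_1 - V_2)/3300 + (V_1 - V_4)/27000 = 0
  Node 2: (V_2 - V_1)/3300 + (V_2 - 0)/680 + (V_2 - V_4)/22 = 0
  Node 4: (V_4 - V_1)/27000 + (V_4 - V_2)/22 + (V_4 - 0)/75 = 0
Collecting terms (coefficients in siemens):
  0.0001961·V_0 - 0.0001961·V_1 = 1
  0.0005361·V_1 - 0.0001961·V_0 - 0.000303·V_2 - 0.00003704·V_4 = 0
  0.04723·V_2 - 0.000303·V_1 - 0.04545·V_4 = 0
  0.05882·V_4 - 0.00003704·V_1 - 0.04545·V_2 = 0
Solving these 4 simultaneous equations (Gaussian elimination) gives:
  V_0 = 8122 V, V_1 = 3022 V, V_2 = 82.78 V, V_4 = 65.87 V
R_eq = V_0 / 1 A = 8122 Ω = 8.122 kΩ

Final answer: 8.122 kΩ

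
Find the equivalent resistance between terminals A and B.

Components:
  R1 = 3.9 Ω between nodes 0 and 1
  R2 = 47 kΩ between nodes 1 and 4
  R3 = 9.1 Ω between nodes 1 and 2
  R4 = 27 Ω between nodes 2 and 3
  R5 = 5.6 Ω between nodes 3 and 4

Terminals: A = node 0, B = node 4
Reduce the network between node 0 (A) and node 4 (B) by series/parallel combination:
  Rs1 = R3 + R4 (series, joined only at node 2) = 9.1 + 27 = 36.1 Ω
  Rs2 = R5 + Rs1 (series, joined only at node 3) = 5.6 + 36.1 = 41.7 Ω
  Rp1 = R2 ‖ Rs2 (parallel, both between nodes 1 and 4) = 1/(1/47000 + 1/41.7) = 41.66 Ω
  Rs3 = R1 + Rp1 (series, joined only at node 1) = 3.9 + 41.66 = 45.56 Ω
R_eq = 45.56 Ω

Final answer: 45.56 Ω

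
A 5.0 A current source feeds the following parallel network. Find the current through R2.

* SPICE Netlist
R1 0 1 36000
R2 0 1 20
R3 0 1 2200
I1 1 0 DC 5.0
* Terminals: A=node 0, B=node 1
All resistors sit directly between nodes 0 and 1, so they are in parallel and share one voltage V; the full source current 5 A splits among them.
1/R_par = 1/36000 + 1/20 + 1/2200 = 0.05048 S  =>  R_par = 19.81 Ω
V = I × R_par = 5 × 19.81 = 99.04 V
I_R2 = V/R2 = 99.04/20 = 4.952 A

Final answer: 4.952 A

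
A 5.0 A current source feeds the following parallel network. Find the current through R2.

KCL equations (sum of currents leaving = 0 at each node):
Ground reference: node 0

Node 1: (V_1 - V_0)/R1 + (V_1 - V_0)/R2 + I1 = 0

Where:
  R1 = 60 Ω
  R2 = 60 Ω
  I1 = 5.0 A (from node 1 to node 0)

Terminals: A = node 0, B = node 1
All resistors sit directly between nodes 0 and 1, so they are in parallel and share one voltage V; the full source current 5 A splits among them.
1/R_par = 1/60 + 1/60 = 0.03333 S  =>  R_par = 30 Ω
V = I × R_par = 5 × 30 = 150 V
I_R2 = V/R2 = 150/60 = 2.5 A

Final answer: 2.5 A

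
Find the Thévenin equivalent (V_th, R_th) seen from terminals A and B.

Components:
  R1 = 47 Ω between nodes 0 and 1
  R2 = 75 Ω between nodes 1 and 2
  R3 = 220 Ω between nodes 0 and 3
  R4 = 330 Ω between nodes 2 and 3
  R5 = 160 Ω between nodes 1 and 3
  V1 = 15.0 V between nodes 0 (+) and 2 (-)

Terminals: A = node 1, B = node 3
Step 1 — V_th is the open-circuit voltage V_A - V_B (nothing connected across the terminals).
Nodal analysis, taking node 2 as the 0 V reference.
Source V1 fixes V_0 = 15 V.
KCL at each unknown node (sum of currents leaving = 0; resistances in Ω):
  Node 1: (V_1 - 15)/47 + (V_1 - 0)/75 + (V_1 - V_3)/160 = 0
  Node 3: (V_3 - 15)/220 + (V_3 - 0)/330 + (V_3 - V_1)/160 = 0
Collecting terms (coefficients in siemens):
  0.04086·V_1 - 0.00625·V_3 = 0.3191
  0.01383·V_3 - 0.00625·V_1 = 0.06818
Determinant D = (0.04086)(0.01383) - (-0.00625)(-0.00625) = 0.0005259
V_1 = [(0.3191)(0.01383) - (-0.00625)(0.06818)]/D = 9.201 V
V_3 = [(0.04086)(0.06818) - (0.3191)(-0.00625)]/D = 9.091 V
V_th = V_1 - V_3 = 9.201 - 9.091 = 0.1103 V
Step 2 — R_th: zero the source — replace V1 by a short circuit (node 2 merges into node 0) — and find the resistance seen between A (node 1) and B (node 3).
Reduce the network between node 1 (A) and node 3 (B) by series/parallel combination:
  Rp1 = R1 ‖ R2 (parallel, both between nodes 0 and 1) = 1/(1/47 + 1/75) = 28.89 Ω
  Rp2 = R3 ‖ R4 (parallel, both between nodes 0 and 3) = 1/(1/220 + 1/330) = 132 Ω
  Rs1 = Rp1 + Rp2 (series, joined only at node 0) = 28.89 + 132 = 160.9 Ω
  Rp3 = R5 ‖ Rs1 (parallel, both between nodes 1 and 3) = 1/(1/160 + 1/160.9) = 80.22 Ω
R_th = 80.22 Ω

Final answer: V_th = 0.1103 V, R_th = 80.22 Ω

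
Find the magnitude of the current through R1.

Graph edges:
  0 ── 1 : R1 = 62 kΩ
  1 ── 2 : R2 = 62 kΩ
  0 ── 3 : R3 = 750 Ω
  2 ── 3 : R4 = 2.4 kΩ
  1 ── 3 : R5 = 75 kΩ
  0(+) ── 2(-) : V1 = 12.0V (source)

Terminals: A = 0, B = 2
Nodal analysis, taking node 2 as the 0 V reference.
Source V1 fixes V_0 = 12 V.
KCL at each unknown node (sum of currents leaving = 0; resistances in Ω):
  Node 1: (V_1 - 12)/62000 + (V_1 - 0)/62000 + (V_1 - V_3)/75000 = 0
  Node 3: (V_3 - 12)/750 + (V_3 - 0)/2400 + (V_3 - V_1)/75000 = 0
Collecting terms (coefficients in siemens):
  0.00004559·V_1 - 0.00001333·V_3 = 0.0001935
  0.001763·V_3 - 0.00001333·V_1 = 0.016
Determinant D = (0.00004559)(0.001763) - (-0.00001333)(-0.00001333) = 0.00000008022
V_1 = [(0.0001935)(0.001763) - (-0.00001333)(0.016)]/D = 6.914 V
V_3 = [(0.00004559)(0.016) - (0.0001935)(-0.00001333)]/D = 9.126 V
I_R1 = (V_0 - V_1)/R1 = (12 - 6.914)/62000 = 0.00008203 A
|I_R1| = 0.00008203 A

Final answer: |I_R1| = 8.203e-05 A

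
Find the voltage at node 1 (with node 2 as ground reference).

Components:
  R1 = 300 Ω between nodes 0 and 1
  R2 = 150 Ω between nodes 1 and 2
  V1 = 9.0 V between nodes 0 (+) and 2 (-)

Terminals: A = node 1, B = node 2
Nodal analysis, taking node 2 as the 0 V reference.
Source V1 fixes V_0 = 9 V.
KCL at each unknown node (sum of currents leaving = 0; resistances in Ω):
  Node 1: (V_1 - 9)/300 + (V_1 - 0)/150 = 0
Collecting terms: 0.01 × V_1 = 0.03  =>  V_1 = 3 V
The requested potential is V_1 = 3 V.

Final answer: V_1 = 3 V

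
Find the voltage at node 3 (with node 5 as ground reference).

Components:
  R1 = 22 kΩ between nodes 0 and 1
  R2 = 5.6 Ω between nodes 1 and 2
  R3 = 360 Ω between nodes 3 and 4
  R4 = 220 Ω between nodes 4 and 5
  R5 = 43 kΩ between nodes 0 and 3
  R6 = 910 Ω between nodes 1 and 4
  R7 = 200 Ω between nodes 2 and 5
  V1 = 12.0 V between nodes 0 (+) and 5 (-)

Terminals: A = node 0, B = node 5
Nodal analysis, taking node 5 as the 0 V reference.
Source V1 fixes V_0 = 12 V.
KCL at each unknown node (sum of currents leaving = 0; resistances in Ω):
  Node 1: (V_1 - 12)/22000 + (V_1 - V_2)/5.6 + (V_1 - V_4)/910 = 0
  Node 2: (V_2 - V_1)/5.6 + (V_2 - 0)/200 = 0
  Node 3: (V_3 - V_4)/360 + (V_3 - 12)/43000 = 0
  Node 4: (V_4 - V_3)/360 + (V_4 - 0)/220 + (V_4 - V_1)/910 = 0
Collecting terms (coefficients in siemens):
  0.1797·V_1 - 0.1786·V_2 - 0.001099·V_4 = 0.0005455
  0.1836·V_2 - 0.1786·V_1 = 0
  0.002801·V_3 - 0.002778·V_4 = 0.0002791
  0.008422·V_4 - 0.001099·V_1 - 0.002778·V_3 = 0
Solving these 4 simultaneous equations (Gaussian elimination) gives:
  V_1 = 0.1034 V, V_2 = 0.1006 V, V_3 = 0.1679 V, V_4 = 0.06888 V
The requested potential is V_3 = 0.1679 V.

Final answer: V_3 = 0.1679 V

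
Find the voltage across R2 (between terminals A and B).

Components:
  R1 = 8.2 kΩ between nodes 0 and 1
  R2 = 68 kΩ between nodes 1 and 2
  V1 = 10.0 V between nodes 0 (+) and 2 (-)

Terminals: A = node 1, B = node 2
R1 and R2 are in series across V1 (node 0 → node 1 → node 2), and the output A–B is taken across R2, so this is a voltage divider.
Series current: I = V1/(R1 + R2) = 10/(8200 + 68000) = 10/76200 = 0.0001312 A
V_R2 = I × R2 = V1 × R2/(R1 + R2) = 10 × 68000/76200 = 8.924 V

Final answer: 8.924 V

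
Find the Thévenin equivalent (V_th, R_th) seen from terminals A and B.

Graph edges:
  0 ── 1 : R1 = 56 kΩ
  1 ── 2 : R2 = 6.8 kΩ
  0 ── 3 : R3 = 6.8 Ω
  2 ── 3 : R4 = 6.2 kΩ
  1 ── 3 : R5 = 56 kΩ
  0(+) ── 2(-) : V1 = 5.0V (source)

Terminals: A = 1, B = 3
Step 1 — V_th is the open-circuit voltage V_A - V_B (nothing connected across the terminals).
Nodal analysis, taking node 2 as the 0 V reference.
Source V1 fixes V_0 = 5 V.
KCL at each unknown node (sum of currents leaving = 0; resistances in Ω):
  Node 1: (V_1 - 5)/56000 + (V_1 - 0)/6800 + (V_1 - V_3)/56000 = 0
  Node 3: (V_3 - 5)/6.8 + (V_3 - 0)/6200 + (V_3 - V_1)/56000 = 0
Collecting terms (coefficients in siemens):
  0.0001828·V_1 - 0.00001786·V_3 = 0.00008929
  0.1472·V_3 - 0.00001786·V_1 = 0.7353
Determinant D = (0.0001828)(0.1472) - (-0.00001786)(-0.00001786) = 0.00002691
V_1 = [(0.00008929)(0.1472) - (-0.00001786)(0.7353)]/D = 0.9764 V
V_3 = [(0.0001828)(0.7353) - (0.00008929)(-0.00001786)]/D = 4.994 V
V_th = V_1 - V_3 = 0.9764 - 4.994 = -4.018 V
Step 2 — R_th: zero the source — replace V1 by a short circuit (node 2 merges into node 0) — and find the resistance seen between A (node 1) and B (node 3).
Reduce the network between node 1 (A) and node 3 (B) by series/parallel combination:
  Rp1 = R1 ‖ R2 (parallel, both between nodes 0 and 1) = 1/(1/56000 + 1/6800) = 6064 Ω
  Rp2 = R3 ‖ R4 (parallel, both between nodes 0 and 3) = 1/(1/6.8 + 1/6200) = 6.793 Ω
  Rs1 = Rp1 + Rp2 (series, joined only at node 0) = 6064 + 6.793 = 6070 Ω
  Rp3 = R5 ‖ Rs1 (parallel, both between nodes 1 and 3) = 1/(1/56000 + 1/6070) = 5477 Ω
R_th = 5.477 kΩ

Final answer: V_th = -4.018 V, R_th = 5.477 kΩ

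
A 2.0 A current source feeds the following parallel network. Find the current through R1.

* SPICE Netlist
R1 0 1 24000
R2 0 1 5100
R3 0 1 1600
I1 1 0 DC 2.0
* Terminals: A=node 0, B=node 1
All resistors sit directly between nodes 0 and 1, so they are in parallel and share one voltage V; the full source current 2 A splits among them.
1/R_par = 1/24000 + 1/5100 + 1/1600 = 0.0008627 S  =>  R_par = 1159 Ω
V = I × R_par = 2 × 1159 = 2318 V
I_R1 = V/R1 = 2318/24000 = 0.09659 A

Final answer: 0.09659 A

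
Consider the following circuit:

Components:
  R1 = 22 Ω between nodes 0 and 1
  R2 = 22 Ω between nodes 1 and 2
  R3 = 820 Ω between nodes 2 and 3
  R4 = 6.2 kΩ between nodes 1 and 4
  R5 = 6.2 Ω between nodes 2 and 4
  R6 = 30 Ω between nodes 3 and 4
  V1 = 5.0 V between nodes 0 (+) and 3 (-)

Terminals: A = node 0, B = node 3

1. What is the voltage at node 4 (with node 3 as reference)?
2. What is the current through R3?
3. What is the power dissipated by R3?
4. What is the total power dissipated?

Nodal analysis, taking node 3 as the 0 V reference.
Source V1 fixes V_0 = 5 V.
KCL at each unknown node (sum of currents leaving = 0; resistances in Ω):
  Node 1: (V_1 - 5)/22 + (V_1 - V_2)/22 + (V_1 - V_4)/6200 = 0
  Node 2: (V_2 - V_1)/22 + (V_2 - 0)/820 + (V_2 - V_4)/6.2 = 0
  Node 4: (V_4 - V_1)/6200 + (V_4 - V_2)/6.2 + (V_4 - 0)/30 = 0
Collecting terms (coefficients in siemens):
  0.09107·V_1 - 0.04545·V_2 - 0.0001613·V_4 = 0.2273
  0.208·V_2 - 0.04545·V_1 - 0.1613·V_4 = 0
  0.1948·V_4 - 0.0001613·V_1 - 0.1613·V_2 = 0
Solving these 3 simultaneous equations (Gaussian elimination) gives:
  V_1 = 3.6 V, V_2 = 2.205 V, V_4 = 1.829 V
Part 1:
  Read off the nodal solution: V_4 = 1.829 V
Part 2:
  I_R3 = (V_2 - V_3)/R3 = (2.205 - 0)/820 = 0.002689 A
  Magnitude: I_R3 = 0.002689 A
Part 3:
  I_R3 = (V_2 - V_3)/R3 = (2.205 - 0)/820 = 0.002689 A
  P_R3 = I_R3² × R3 = (0.002689)² × 820 = 0.005931 W
Part 4:
  Power in each resistor, P = (ΔV)²/R:
    P_R1 = (5 - 3.6)²/22 = 0.08915 W
    P_R2 = (3.6 - 2.205)²/22 = 0.08835 W
    P_R3 = (2.205 - 0)²/820 = 0.005931 W
    P_R4 = (3.6 - 1.829)²/6200 = 0.0005056 W
    P_R5 = (2.205 - 1.829)²/6.2 = 0.02283 W
    P_R6 = (0 - 1.829)²/30 = 0.1115 W
  P_total = P_R1 + P_R2 + P_R3 + P_R4 + P_R5 + P_R6 = 0.3183 W

Final answers:
1. V_4 = 1.829 V
2. I_R3 = 0.002689 A
3. P_R3 = 0.005931 W
4. P_total = 0.3183 W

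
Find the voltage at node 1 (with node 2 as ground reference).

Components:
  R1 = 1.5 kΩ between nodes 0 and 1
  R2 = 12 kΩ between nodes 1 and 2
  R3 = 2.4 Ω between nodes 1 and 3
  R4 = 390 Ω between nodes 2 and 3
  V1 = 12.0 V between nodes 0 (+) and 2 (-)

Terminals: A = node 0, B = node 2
Nodal analysis, taking node 2 as the 0 V reference.
Source V1 fixes V_0 = 12 V.
KCL at each unknown node (sum of currents leaving = 0; resistances in Ω):
  Node 1: (V_1 - 12)/1500 + (V_1 - 0)/12000 + (V_1 - V_3)/2.4 = 0
  Node 3: (V_3 - V_1)/2.4 + (V_3 - 0)/390 = 0
Collecting terms (coefficients in siemens):
  0.4174·V_1 - 0.4167·V_3 = 0.008
  0.4192·V_3 - 0.4167·V_1 = 0
Determinant D = (0.4174)(0.4192) - (-0.4167)(-0.4167) = 0.001383
V_1 = [(0.008)(0.4192) - (-0.4167)(0)]/D = 2.425 V
V_3 = [(0.4174)(0) - (0.008)(-0.4167)]/D = 2.411 V
The requested potential is V_1 = 2.425 V.

Final answer: V_1 = 2.425 V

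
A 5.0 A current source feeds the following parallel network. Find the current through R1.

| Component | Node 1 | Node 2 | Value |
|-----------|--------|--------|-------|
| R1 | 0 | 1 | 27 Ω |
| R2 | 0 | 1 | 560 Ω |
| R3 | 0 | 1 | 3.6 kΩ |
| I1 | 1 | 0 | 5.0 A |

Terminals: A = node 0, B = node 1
All resistors sit directly between nodes 0 and 1, so they are in parallel and share one voltage V; the full source current 5 A splits among them.
1/R_par = 1/27 + 1/560 + 1/3600 = 0.0391 S  =>  R_par = 25.58 Ω
V = I × R_par = 5 × 25.58 = 127.9 V
I_R1 = V/R1 = 127.9/27 = 4.736 A

Final answer: 4.736 A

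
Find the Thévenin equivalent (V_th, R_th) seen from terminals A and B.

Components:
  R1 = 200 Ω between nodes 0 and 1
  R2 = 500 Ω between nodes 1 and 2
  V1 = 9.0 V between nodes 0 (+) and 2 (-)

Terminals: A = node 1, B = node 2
Step 1 — V_th is the open-circuit voltage V_A - V_B (nothing connected across the terminals).
Nodal analysis, taking node 2 as the 0 V reference.
Source V1 fixes V_0 = 9 V.
KCL at each unknown node (sum of currents leaving = 0; resistances in Ω):
  Node 1: (V_1 - 9)/200 + (V_1 - 0)/500 = 0
Collecting terms: 0.007 × V_1 = 0.045  =>  V_1 = 6.429 V
V_th = V_1 - V_2 = 6.429 - 0 = 6.429 V
Step 2 — R_th: zero the source — replace V1 by a short circuit (node 2 merges into node 0) — and find the resistance seen between A (node 1) and B (node 0).
Reduce the network between node 1 (A) and node 0 (B) by series/parallel combination:
  Rp1 = R1 ‖ R2 (parallel, both between nodes 0 and 1) = 1/(1/200 + 1/500) = 142.9 Ω
R_th = 142.9 Ω

Final answer: V_th = 6.429 V, R_th = 142.9 Ω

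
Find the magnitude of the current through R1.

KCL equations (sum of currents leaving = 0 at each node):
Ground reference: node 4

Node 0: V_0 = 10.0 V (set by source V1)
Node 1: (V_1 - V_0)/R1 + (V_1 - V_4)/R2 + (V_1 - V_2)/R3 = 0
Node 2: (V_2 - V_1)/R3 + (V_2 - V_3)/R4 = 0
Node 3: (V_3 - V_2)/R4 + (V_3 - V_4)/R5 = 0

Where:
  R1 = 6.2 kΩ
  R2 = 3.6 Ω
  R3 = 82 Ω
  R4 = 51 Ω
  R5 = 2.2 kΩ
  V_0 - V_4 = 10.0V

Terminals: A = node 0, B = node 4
Nodal analysis, taking node 4 as the 0 V reference.
Source V1 fixes V_0 = 10 V.
KCL at each unknown node (sum of currents leaving = 0; resistances in Ω):
  Node 1: (V_1 - 10)/6200 + (V_1 - 0)/3.6 + (V_1 - V_2)/82 = 0
  Node 2: (V_2 - V_1)/82 + (V_2 - V_3)/51 = 0
  Node 3: (V_3 - V_2)/51 + (V_3 - 0)/2200 = 0
Collecting terms (coefficients in siemens):
  0.2901·V_1 - 0.0122·V_2 = 0.001613
  0.0318·V_2 - 0.0122·V_1 - 0.01961·V_3 = 0
  0.02006·V_3 - 0.01961·V_2 = 0
Solving these 3 simultaneous equations (Gaussian elimination) gives:
  V_1 = 0.005794 V, V_2 = 0.00559 V, V_3 = 0.005464 V
I_R1 = (V_0 - V_1)/R1 = (10 - 0.005794)/6200 = 0.001612 A
|I_R1| = 0.001612 A

Final answer: |I_R1| = 0.001612 A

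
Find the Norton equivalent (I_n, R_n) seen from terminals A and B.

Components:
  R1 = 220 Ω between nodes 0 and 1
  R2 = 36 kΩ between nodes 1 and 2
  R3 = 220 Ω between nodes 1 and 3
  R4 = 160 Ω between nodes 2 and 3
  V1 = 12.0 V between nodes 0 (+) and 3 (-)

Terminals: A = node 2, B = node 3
Find the Thévenin equivalent first; then I_n = V_th/R_th and R_n = R_th.
Step 1 — V_th is the open-circuit voltage V_A - V_B (nothing connected across the terminals).
Nodal analysis, taking node 3 as the 0 V reference.
Source V1 fixes V_0 = 12 V.
KCL at each unknown node (sum of currents leaving = 0; resistances in Ω):
  Node 1: (V_1 - 12)/220 + (V_1 - V_2)/36000 + (V_1 - 0)/220 = 0
  Node 2: (V_2 - V_1)/36000 + (V_2 - 0)/160 = 0
Collecting terms (coefficients in siemens):
  0.009119·V_1 - 0.00002778·V_2 = 0.05455
  0.006278·V_2 - 0.00002778·V_1 = 0
Determinant D = (0.009119)(0.006278) - (-0.00002778)(-0.00002778) = 0.00005724
V_1 = [(0.05455)(0.006278) - (-0.00002778)(0)]/D = 5.982 V
V_2 = [(0.009119)(0) - (0.05455)(-0.00002778)]/D = 0.02647 V
V_th = V_2 - V_3 = 0.02647 - 0 = 0.02647 V
Step 2 — R_th: zero the source — replace V1 by a short circuit (node 3 merges into node 0) — and find the resistance seen between A (node 2) and B (node 0).
Reduce the network between node 2 (A) and node 0 (B) by series/parallel combination:
  Rp1 = R1 ‖ R3 (parallel, both between nodes 0 and 1) = 1/(1/220 + 1/220) = 110 Ω
  Rs1 = R2 + Rp1 (series, joined only at node 1) = 36000 + 110 = 36110 Ω
  Rp2 = R4 ‖ Rs1 (parallel, both between nodes 0 and 2) = 1/(1/160 + 1/36110) = 159.3 Ω
R_th = 159.3 Ω
I_n = V_th/R_th = 0.02647/159.3 = 0.0001662 A, and R_n = R_th = 159.3 Ω

Final answer: I_n = 0.0001662 A, R_n = 159.3 Ω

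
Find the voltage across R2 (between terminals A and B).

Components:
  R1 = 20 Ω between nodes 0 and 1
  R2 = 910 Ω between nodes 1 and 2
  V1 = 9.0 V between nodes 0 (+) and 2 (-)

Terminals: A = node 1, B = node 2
R1 and R2 are in series across V1 (node 0 → node 1 → node 2), and the output A–B is taken across R2, so this is a voltage divider.
Series current: I = V1/(R1 + R2) = 9/(20 + 910) = 9/930 = 0.009677 A
V_R2 = I × R2 = V1 × R2/(R1 + R2) = 9 × 910/930 = 8.806 V

Final answer: 8.806 V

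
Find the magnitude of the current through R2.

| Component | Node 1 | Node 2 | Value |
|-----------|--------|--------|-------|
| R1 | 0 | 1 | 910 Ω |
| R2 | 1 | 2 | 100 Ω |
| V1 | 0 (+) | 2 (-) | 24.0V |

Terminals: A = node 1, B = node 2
Nodal analysis, taking node 2 as the 0 V reference.
Source V1 fixes V_0 = 24 V.
KCL at each unknown node (sum of currents leaving = 0; resistances in Ω):
  Node 1: (V_1 - 24)/910 + (V_1 - 0)/100 = 0
Collecting terms: 0.0111 × V_1 = 0.02637  =>  V_1 = 2.376 V
I_R2 = (V_1 - V_2)/R2 = (2.376 - 0)/100 = 0.02376 A
|I_R2| = 0.02376 A

Final answer: |I_R2| = 0.02376 A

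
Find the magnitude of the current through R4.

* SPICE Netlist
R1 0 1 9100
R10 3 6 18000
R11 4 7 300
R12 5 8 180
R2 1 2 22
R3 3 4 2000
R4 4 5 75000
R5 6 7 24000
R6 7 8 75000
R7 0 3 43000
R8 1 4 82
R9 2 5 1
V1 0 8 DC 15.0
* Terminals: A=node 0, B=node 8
Nodal analysis, taking node 8 as the 0 V reference.
Source V1 fixes V_0 = 15 V.
KCL at each unknown node (sum of currents leaving = 0; resistances in Ω):
  Node 1: (V_1 - 15)/9100 + (V_1 - V_2)/22 + (V_1 - V_4)/82 = 0
  Node 2: (V_2 - V_1)/22 + (V_2 - V_5)/1 = 0
  Node 3: (V_3 - V_4)/2000 + (V_3 - 15)/43000 + (V_3 - V_6)/18000 = 0
  Node 4: (V_4 - V_3)/2000 + (V_4 - V_5)/75000 + (V_4 - V_1)/82 + (V_4 - V_7)/300 = 0
  Node 5: (V_5 - V_4)/75000 + (V_5 - V_2)/1 + (V_5 - 0)/180 = 0
  Node 6: (V_6 - V_7)/24000 + (V_6 - V_3)/18000 = 0
  Node 7: (V_7 - V_6)/24000 + (V_7 - 0)/75000 + (V_7 - V_4)/300 = 0
Collecting terms (coefficients in siemens):
  0.05776·V_1 - 0.04545·V_2 - 0.0122·V_4 = 0.001648
  1.045·V_2 - 0.04545·V_1 - 1·V_5 = 0
  0.0005788·V_3 - 0.0005·V_4 - 0.00005556·V_6 = 0.0003488
  0.01604·V_4 - 0.0122·V_1 - 0.0005·V_3 - 0.00001333·V_5 - 0.003333·V_7 = 0
  1.006·V_5 - 1·V_2 - 0.00001333·V_4 = 0
  0.00009722·V_6 - 0.00005556·V_3 - 0.00004167·V_7 = 0
  0.003388·V_7 - 0.003333·V_4 - 0.00004167·V_6 = 0
Solving these 7 simultaneous equations (Gaussian elimination) gives:
  V_1 = 0.3907 V, V_2 = 0.3483 V, V_3 = 1.037 V, V_4 = 0.4168 V
  V_5 = 0.3464 V, V_6 = 0.7722 V, V_7 = 0.4195 V
I_R4 = (V_4 - V_5)/R4 = (0.4168 - 0.3464)/75000 = 0.0000009378 A
|I_R4| = 0.0000009378 A

Final answer: |I_R4| = 9.378e-07 A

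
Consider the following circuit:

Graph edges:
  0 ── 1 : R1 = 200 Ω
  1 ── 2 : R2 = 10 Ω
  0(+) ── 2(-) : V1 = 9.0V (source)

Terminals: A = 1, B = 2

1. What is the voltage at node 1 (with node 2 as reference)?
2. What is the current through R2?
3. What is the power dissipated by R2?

Nodal analysis, taking node 2 as the 0 V reference.
Source V1 fixes V_0 = 9 V.
KCL at each unknown node (sum of currents leaving = 0; resistances in Ω):
  Node 1: (V_1 - 9)/200 + (V_1 - 0)/10 = 0
Collecting terms: 0.105 × V_1 = 0.045  =>  V_1 = 0.4286 V
Part 1:
  Read off the nodal solution: V_1 = 0.4286 V
Part 2:
  I_R2 = (V_1 - V_2)/R2 = (0.4286 - 0)/10 = 0.04286 A
  Magnitude: I_R2 = 0.04286 A
Part 3:
  I_R2 = (V_1 - V_2)/R2 = (0.4286 - 0)/10 = 0.04286 A
  P_R2 = I_R2² × R2 = (0.04286)² × 10 = 0.01837 W

Final answers:
1. V_1 = 0.4286 V
2. I_R2 = 0.04286 A
3. P_R2 = 0.01837 W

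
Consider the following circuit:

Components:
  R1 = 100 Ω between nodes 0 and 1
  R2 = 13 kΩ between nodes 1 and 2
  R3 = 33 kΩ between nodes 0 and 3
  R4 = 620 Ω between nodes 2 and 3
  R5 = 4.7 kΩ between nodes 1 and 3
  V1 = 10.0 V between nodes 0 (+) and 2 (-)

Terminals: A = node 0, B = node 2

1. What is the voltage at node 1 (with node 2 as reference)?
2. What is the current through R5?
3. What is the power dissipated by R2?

Nodal analysis, taking node 2 as the 0 V reference.
Source V1 fixes V_0 = 10 V.
KCL at each unknown node (sum of currents leaving = 0; resistances in Ω):
  Node 1: (V_1 - 10)/100 + (V_1 - 0)/13000 + (V_1 - V_3)/4700 = 0
  Node 3: (V_3 - 10)/33000 + (V_3 - 0)/620 + (V_3 - V_1)/4700 = 0
Collecting terms (coefficients in siemens):
  0.01029·V_1 - 0.0002128·V_3 = 0.1
  0.001856·V_3 - 0.0002128·V_1 = 0.000303
Determinant D = (0.01029)(0.001856) - (-0.0002128)(-0.0002128) = 0.00001905
V_1 = [(0.1)(0.001856) - (-0.0002128)(0.000303)]/D = 9.745 V
V_3 = [(0.01029)(0.000303) - (0.1)(-0.0002128)]/D = 1.28 V
Part 1:
  Read off the nodal solution: V_1 = 9.745 V
Part 2:
  I_R5 = (V_1 - V_3)/R5 = (9.745 - 1.28)/4700 = 0.001801 A
  Magnitude: I_R5 = 0.001801 A
Part 3:
  I_R2 = (V_1 - V_2)/R2 = (9.745 - 0)/13000 = 0.0007496 A
  P_R2 = I_R2² × R2 = (0.0007496)² × 13000 = 0.007305 W

Final answers:
1. V_1 = 9.745 V
2. I_R5 = 0.001801 A
3. P_R2 = 0.007305 W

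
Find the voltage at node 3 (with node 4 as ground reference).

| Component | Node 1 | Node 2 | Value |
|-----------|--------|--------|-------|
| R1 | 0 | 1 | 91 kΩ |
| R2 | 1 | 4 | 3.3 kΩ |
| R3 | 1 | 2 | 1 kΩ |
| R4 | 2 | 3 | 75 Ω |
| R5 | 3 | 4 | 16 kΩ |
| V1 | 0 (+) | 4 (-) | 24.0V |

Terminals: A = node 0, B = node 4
Nodal analysis, taking node 4 as the 0 V reference.
Source V1 fixes V_0 = 24 V.
KCL at each unknown node (sum of currents leaving = 0; resistances in Ω):
  Node 1: (V_1 - 24)/91000 + (V_1 - 0)/3300 + (V_1 - V_2)/1000 = 0
  Node 2: (V_2 - V_1)/1000 + (V_2 - V_3)/75 = 0
  Node 3: (V_3 - V_2)/75 + (V_3 - 0)/16000 = 0
Collecting terms (coefficients in siemens):
  0.001314·V_1 - 0.001·V_2 = 0.0002637
  0.01433·V_2 - 0.001·V_1 - 0.01333·V_3 = 0
  0.0134·V_3 - 0.01333·V_2 = 0
Solving these 3 simultaneous equations (Gaussian elimination) gives:
  V_1 = 0.7079 V, V_2 = 0.6664 V, V_3 = 0.6633 V
The requested potential is V_3 = 0.6633 V.

Final answer: V_3 = 0.6633 V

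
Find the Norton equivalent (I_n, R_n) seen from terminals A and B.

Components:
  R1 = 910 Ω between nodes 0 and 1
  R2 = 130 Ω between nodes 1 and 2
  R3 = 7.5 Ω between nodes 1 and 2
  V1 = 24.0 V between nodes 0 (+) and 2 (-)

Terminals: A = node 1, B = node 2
Find the Thévenin equivalent first; then I_n = V_th/R_th and R_n = R_th.
Step 1 — V_th is the open-circuit voltage V_A - V_B (nothing connected across the terminals).
Nodal analysis, taking node 2 as the 0 V reference.
Source V1 fixes V_0 = 24 V.
KCL at each unknown node (sum of currents leaving = 0; resistances in Ω):
  Node 1: (V_1 - 24)/910 + (V_1 - 0)/130 + (V_1 - 0)/7.5 = 0
Collecting terms: 0.1421 × V_1 = 0.02637  =>  V_1 = 0.1856 V
V_th = V_1 - V_2 = 0.1856 - 0 = 0.1856 V
Step 2 — R_th: zero the source — replace V1 by a short circuit (node 2 merges into node 0) — and find the resistance seen between A (node 1) and B (node 0).
Reduce the network between node 1 (A) and node 0 (B) by series/parallel combination:
  Rp1 = R1 ‖ R2 ‖ R3 (parallel, all between nodes 0 and 1) = 1/(1/910 + 1/130 + 1/7.5) = 7.036 Ω
R_th = 7.036 Ω
I_n = V_th/R_th = 0.1856/7.036 = 0.02637 A, and R_n = R_th = 7.036 Ω

Final answer: I_n = 0.02637 A, R_n = 7.036 Ω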